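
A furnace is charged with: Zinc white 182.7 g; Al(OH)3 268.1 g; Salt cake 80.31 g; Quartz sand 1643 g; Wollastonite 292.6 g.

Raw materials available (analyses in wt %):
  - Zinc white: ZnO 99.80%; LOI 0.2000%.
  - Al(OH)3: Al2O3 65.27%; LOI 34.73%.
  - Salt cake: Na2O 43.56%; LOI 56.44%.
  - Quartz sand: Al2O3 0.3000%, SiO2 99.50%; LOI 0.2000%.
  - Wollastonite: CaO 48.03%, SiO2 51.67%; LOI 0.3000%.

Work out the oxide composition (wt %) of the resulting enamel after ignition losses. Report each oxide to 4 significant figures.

Mid-chain values are displayed, rounded to four significant figures, between the steps; all internal work runs at full precision at each step. Exactly one rounding is applied to every reported result — derived quantities, which include the five compositions, net glass mass, the totals, ignition loss, the yield, are recomputed in exact precision, as written in the question or the answer, starting from the weights for 2324 g of glass.
Mass of each oxide from the mix:
  Al2O3: 268.1·0.6527 + 1643·0.003000 = 179.9 g
  CaO: 292.6·0.4803 = 140.5 g
  SiO2: 1643·0.9950 + 292.6·0.5167 = 1786 g
  Na2O: 80.31·0.4356 = 34.98 g
  ZnO: 182.7·0.9980 = 182.3 g
LOI: 182.7·0.002000 + 268.1·0.3473 + 80.31·0.5644 + 1643·0.002000 + 292.6·0.003000 = 143.0 g
Resulting glass, batch − LOI: 2467 − 143.0 = 2324 g (= Σ oxide masses)
wt % = oxide mass / glass mass × 100

Glass mass = 2324 g (batch 2467 − LOI 143.0).
Composition: Al2O3 7.743%, CaO 6.048%, SiO2 76.86%, Na2O 1.505%, ZnO 7.847%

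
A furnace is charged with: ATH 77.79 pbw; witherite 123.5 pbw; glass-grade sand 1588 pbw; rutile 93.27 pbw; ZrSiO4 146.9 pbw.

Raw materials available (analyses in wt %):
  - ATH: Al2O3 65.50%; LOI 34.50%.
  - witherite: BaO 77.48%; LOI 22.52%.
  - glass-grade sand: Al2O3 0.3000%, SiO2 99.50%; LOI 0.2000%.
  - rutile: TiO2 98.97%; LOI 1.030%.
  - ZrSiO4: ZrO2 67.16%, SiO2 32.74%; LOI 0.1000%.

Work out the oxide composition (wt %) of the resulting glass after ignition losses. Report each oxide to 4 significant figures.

Glass mass = 1971 pbw (batch 2029 − LOI 58.93).
Composition: BaO 4.856%, Al2O3 2.827%, ZrO2 5.007%, TiO2 4.684%, SiO2 82.63%

Mid-chain values are displayed, with 4-significant-digit rounding, within the worked lines. Each numeric step runs at exact precision at each step; every reported value is rounded only once — all derived quantities, which include the totals, net glass mass, five oxide percentages, ignition loss, yield, are carried in exact precision, as they appear in the problem or answer text, using the weight values on 1971 pbw of glass.
Oxide-by-oxide delivered mass:
  BaO: 123.5·0.7748 = 95.69 pbw
  Al2O3: 77.79·0.6550 + 1588·0.003000 = 55.72 pbw
  ZrO2: 146.9·0.6716 = 98.66 pbw
  TiO2: 93.27·0.9897 = 92.31 pbw
  SiO2: 1588·0.9950 + 146.9·0.3274 = 1628 pbw
LOI: 77.79·0.3450 + 123.5·0.2252 + 1588·0.002000 + 93.27·0.01030 + 146.9·0.001000 = 58.93 pbw
Resulting glass, batch − LOI: 2029 − 58.93 = 1971 pbw (the oxide masses sum to this)
percent share: oxide ÷ glass, ×100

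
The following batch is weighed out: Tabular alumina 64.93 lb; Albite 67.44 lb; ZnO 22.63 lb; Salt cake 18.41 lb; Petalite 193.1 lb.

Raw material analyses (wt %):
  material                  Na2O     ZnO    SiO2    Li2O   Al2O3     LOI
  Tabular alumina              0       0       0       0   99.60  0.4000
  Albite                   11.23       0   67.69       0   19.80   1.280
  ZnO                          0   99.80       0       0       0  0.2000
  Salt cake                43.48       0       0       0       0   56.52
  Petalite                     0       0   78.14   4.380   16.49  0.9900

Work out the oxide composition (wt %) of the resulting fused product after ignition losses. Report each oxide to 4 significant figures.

Glass mass = 353.0 lb (batch 366.5 − LOI 13.49).
Composition: Na2O 4.413%, ZnO 6.397%, SiO2 55.67%, Li2O 2.396%, Al2O3 31.12%

In-progress results are printed rounded to 4 significant digits across the worked steps — the whole derivation carries exact precision through every step. Every reported value is rounded a single time. All derived quantities (the yield, totals, glass mass, ignition loss, five oxide percentages) are computed using the weight values for 353.0 lb of glass in exact precision, precisely as stated by the problem or answer text.
Oxide-by-oxide delivered mass:
  Na2O: 67.44·0.1123 + 18.41·0.4348 = 15.58 lb
  ZnO: 22.63·0.9980 = 22.58 lb
  SiO2: 67.44·0.6769 + 193.1·0.7814 = 196.5 lb
  Li2O: 193.1·0.04380 = 8.458 lb
  Al2O3: 64.93·0.9960 + 67.44·0.1980 + 193.1·0.1649 = 109.9 lb
LOI: 64.93·0.004000 + 67.44·0.01280 + 22.63·0.002000 + 18.41·0.5652 + 193.1·0.009900 = 13.49 lb
batch − LOI leaves glass = 366.5 − 13.49 = 353.0 lb (= Σ oxide masses)
wt % = 100 × oxide mass / glass mass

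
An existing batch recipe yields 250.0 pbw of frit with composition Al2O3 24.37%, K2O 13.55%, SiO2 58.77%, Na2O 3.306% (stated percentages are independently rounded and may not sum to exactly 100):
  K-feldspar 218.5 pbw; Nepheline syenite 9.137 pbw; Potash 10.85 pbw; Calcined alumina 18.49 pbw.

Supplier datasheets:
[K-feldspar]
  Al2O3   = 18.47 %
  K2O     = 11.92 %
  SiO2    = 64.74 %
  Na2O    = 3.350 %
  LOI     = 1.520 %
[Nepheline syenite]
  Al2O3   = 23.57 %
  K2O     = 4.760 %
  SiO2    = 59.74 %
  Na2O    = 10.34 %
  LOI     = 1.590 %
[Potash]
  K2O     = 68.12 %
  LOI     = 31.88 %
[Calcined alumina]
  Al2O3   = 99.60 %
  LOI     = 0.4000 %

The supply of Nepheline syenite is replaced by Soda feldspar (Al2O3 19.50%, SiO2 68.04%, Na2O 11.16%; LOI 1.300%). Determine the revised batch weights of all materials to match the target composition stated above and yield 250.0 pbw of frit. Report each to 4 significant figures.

Revised batch per 250.0 pbw frit:
  K-feldspar: 217.8 pbw
  Soda feldspar: 8.670 pbw
  Potash: 11.61 pbw
  Calcined alumina: 19.08 pbw
Total batch = 257.2 pbw; LOI loss = 7.201 pbw

Values along the way are shown rounded to 4 significant digits in the printout — the whole derivation holds full precision through the solve; a single rounding finalizes each reported value; the derived quantities (four oxide percentages, ignition loss, net glass mass, the totals, yield) are carried at exact precision using the weight values at 250.0 pbw of glass as given in either problem or answer.
Oxide mass targets, per 250.0 pbw frit:
  Al2O3: 24.37% × 250.0 = 60.92 pbw
  K2O: 13.55% × 250.0 = 33.88 pbw
  SiO2: 58.77% × 250.0 = 146.9 pbw
  Na2O: 3.306% × 250.0 = 8.265 pbw
Per-oxide balance check working from each reported weight, relative to the basis at hand (each sum matches its target mass net of answer rounding effects):
  Al2O3: 217.8·0.1847 + 8.670·0.1950 + 19.08·0.9960 = 60.92 pbw (target 60.92 pbw)
  K2O: 217.8·0.1192 + 11.61·0.6812 = 33.87 pbw (target 33.88 pbw)
  SiO2: 217.8·0.6474 + 8.670·0.6804 = 146.9 pbw (target 146.9 pbw)
  Na2O: 217.8·0.03350 + 8.670·0.1116 = 8.264 pbw (target 8.265 pbw)
Glass-mass closure: total charge less LOI = 250.0 pbw (per-oxide target masses sum to 250.0 pbw; basis as stated: 250.0 pbw — rounding explains the deltas).
Adding the batch up: Σ batch = 257.2 pbw; loss to ignition Σ batch·LOI = 7.201 pbw; as yield: glass ÷ batch → 97.20%.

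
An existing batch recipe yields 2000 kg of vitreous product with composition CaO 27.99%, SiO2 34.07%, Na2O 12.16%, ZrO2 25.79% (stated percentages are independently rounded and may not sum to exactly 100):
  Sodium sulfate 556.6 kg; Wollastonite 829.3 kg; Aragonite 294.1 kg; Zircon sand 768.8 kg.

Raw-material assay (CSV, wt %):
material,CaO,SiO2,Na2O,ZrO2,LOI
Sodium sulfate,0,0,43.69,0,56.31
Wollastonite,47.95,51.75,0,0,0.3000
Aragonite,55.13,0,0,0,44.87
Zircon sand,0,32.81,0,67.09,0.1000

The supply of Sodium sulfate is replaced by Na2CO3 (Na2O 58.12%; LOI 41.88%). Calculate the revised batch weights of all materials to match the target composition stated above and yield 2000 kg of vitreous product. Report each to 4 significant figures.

Revised batch per 2000 kg vitreous product:
  Na2CO3: 418.4 kg
  Wollastonite: 829.3 kg
  Aragonite: 294.1 kg
  Zircon sand: 768.8 kg
Total batch = 2311 kg; LOI loss = 310.4 kg

Working values are printed, rounded to 4 significant digits, across the worked steps; all internal work holds full float precision through the solve — each reported result is rounded a single time; the derived quantities are rebuilt starting from the weights per 2000 kg of glass in full precision (yield, the totals, four oxide percentages, net glass mass, ignition loss), as written in the problem or answer text.
Per-oxide target masses for 2000 kg vitreous product:
  CaO: 27.99% × 2000 = 559.8 kg
  SiO2: 34.07% × 2000 = 681.4 kg
  Na2O: 12.16% × 2000 = 243.2 kg
  ZrO2: 25.79% × 2000 = 515.8 kg
A balance pass over the oxides, per the reported batch figures, relative to the basis at hand (summed amounts equal target values inside rounding margins):
  CaO: 829.3·0.4795 + 294.1·0.5513 = 559.8 kg (target 559.8 kg)
  SiO2: 829.3·0.5175 + 768.8·0.3281 = 681.4 kg (target 681.4 kg)
  Na2O: 418.4·0.5812 = 243.2 kg (target 243.2 kg)
  ZrO2: 768.8·0.6709 = 515.8 kg (target 515.8 kg)
The glass-mass cross-check: batch total minus LOI = 2000 kg (per-oxide target masses sum to 2000 kg; basis as stated: 2000 kg — differing by rounding only).
Batch total: Σ batch = 2311 kg; LOI loss = Σ batch·LOI = 310.4 kg; yield: glass divided by total = 86.56%.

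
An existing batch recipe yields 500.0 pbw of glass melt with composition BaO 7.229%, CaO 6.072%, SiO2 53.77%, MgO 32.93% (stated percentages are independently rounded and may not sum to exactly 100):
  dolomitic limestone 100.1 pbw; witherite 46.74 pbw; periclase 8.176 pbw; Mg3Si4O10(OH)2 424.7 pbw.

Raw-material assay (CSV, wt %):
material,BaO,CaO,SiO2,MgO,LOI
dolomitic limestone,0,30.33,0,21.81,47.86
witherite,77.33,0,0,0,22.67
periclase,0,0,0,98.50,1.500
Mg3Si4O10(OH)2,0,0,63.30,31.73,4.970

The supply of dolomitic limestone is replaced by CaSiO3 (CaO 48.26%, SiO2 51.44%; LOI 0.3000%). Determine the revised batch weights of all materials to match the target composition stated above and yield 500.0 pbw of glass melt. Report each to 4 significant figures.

Revised batch per 500.0 pbw glass melt:
  CaSiO3: 62.91 pbw
  witherite: 46.74 pbw
  periclase: 46.81 pbw
  Mg3Si4O10(OH)2: 373.6 pbw
Total batch = 530.1 pbw; LOI loss = 30.05 pbw

Each numeric step maintains full float precision throughout — the intermediate values are displayed, rounded to 4 significant digits, within the worked lines. Every reported value sees exactly one rounding; the derived quantities are recomputed in full precision (LOI, totals, four oxide percentages, net glass mass, the yield) starting from the weights at 500.0 pbw of glass as quoted within question or answer.
Per-oxide target masses for 500.0 pbw glass melt:
  BaO: 7.229% × 500.0 = 36.15 pbw
  CaO: 6.072% × 500.0 = 30.36 pbw
  SiO2: 53.77% × 500.0 = 268.8 pbw
  MgO: 32.93% × 500.0 = 164.6 pbw
Oxide-by-oxide audit working from each reported weight, on the stated basis (delivered sums recover each target modulo rounding of the values):
  BaO: 46.74·0.7733 = 36.14 pbw (target 36.15 pbw)
  CaO: 62.91·0.4826 = 30.36 pbw (target 30.36 pbw)
  SiO2: 62.91·0.5144 + 373.6·0.6330 = 268.8 pbw (target 268.8 pbw)
  MgO: 46.81·0.9850 + 373.6·0.3173 = 164.7 pbw (target 164.6 pbw)
Glass-mass sanity pass: batch total minus LOI = 500.0 pbw (targets for the oxides total 500.0 pbw; the stated basis being 500.0 pbw — deltas are rounding alone).
Batch total: Σ batch = 530.1 pbw; the LOI term Σ batch·LOI equals 30.05 pbw; yield = glass ÷ total batch = 94.33%.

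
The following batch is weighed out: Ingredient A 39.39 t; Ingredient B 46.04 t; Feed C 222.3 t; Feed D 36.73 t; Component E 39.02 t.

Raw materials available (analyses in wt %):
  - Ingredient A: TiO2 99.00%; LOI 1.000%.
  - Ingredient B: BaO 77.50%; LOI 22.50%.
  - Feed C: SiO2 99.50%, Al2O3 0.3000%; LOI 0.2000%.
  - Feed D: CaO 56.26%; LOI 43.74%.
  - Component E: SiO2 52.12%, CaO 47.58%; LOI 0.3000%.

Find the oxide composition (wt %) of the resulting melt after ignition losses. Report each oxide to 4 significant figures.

Glass mass = 356.1 t (batch 383.5 − LOI 27.38).
Composition: SiO2 67.83%, BaO 10.02%, CaO 11.02%, Al2O3 0.1873%, TiO2 10.95%

The working math runs at full float precision at all times — the intermediate values are printed (rounded to 4 significant figures) alongside each step. A single rounding finalizes every reported result; derived quantities (ignition loss, the yield, the five compositions, totals, glass mass) are re-derived using the weight values for 356.1 t of glass in full float precision as written in the question or the answer.
What the batch supplies per oxide:
  SiO2: 222.3·0.9950 + 39.02·0.5212 = 241.5 t
  BaO: 46.04·0.7750 = 35.68 t
  CaO: 36.73·0.5626 + 39.02·0.4758 = 39.23 t
  Al2O3: 222.3·0.003000 = 0.6669 t
  TiO2: 39.39·0.9900 = 39.00 t
LOI: 39.39·0.01000 + 46.04·0.2250 + 222.3·0.002000 + 36.73·0.4374 + 39.02·0.003000 = 27.38 t
Resulting glass, batch − LOI: 383.5 − 27.38 = 356.1 t (= Σ oxide masses)
each wt % is 100 × oxide ÷ glass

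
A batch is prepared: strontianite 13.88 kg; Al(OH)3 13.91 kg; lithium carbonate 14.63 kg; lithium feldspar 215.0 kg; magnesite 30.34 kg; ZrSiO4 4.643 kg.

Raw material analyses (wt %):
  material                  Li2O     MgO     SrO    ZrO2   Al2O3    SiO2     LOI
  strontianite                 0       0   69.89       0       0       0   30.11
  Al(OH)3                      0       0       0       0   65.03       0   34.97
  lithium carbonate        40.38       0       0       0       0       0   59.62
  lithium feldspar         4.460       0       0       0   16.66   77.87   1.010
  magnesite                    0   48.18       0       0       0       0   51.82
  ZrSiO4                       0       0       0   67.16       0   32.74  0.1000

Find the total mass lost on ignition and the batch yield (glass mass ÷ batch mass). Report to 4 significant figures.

LOI loss = 35.66 kg; glass = 256.7 kg; yield = 87.80%

Working values are displayed, with 4-significant-digit rounding, on the page; the working math maintains full precision at all times; every reported result is rounded a single time — all derived quantities (the six compositions, LOI, totals, net glass mass, the yield) are rebuilt in exact precision using the weight values at 256.7 kg of glass, as set out in problem or answer.
Material-by-material LOI:
  strontianite: 13.88 × 0.3011 = 4.179 kg
  Al(OH)3: 13.91 × 0.3497 = 4.864 kg
  lithium carbonate: 14.63 × 0.5962 = 8.722 kg
  lithium feldspar: 215.0 × 0.01010 = 2.171 kg
  magnesite: 30.34 × 0.5182 = 15.72 kg
  ZrSiO4: 4.643 × 0.001000 = 0.004643 kg
Total LOI = 35.66 kg
Glass = batch − LOI = 292.4 − 35.66 = 256.7 kg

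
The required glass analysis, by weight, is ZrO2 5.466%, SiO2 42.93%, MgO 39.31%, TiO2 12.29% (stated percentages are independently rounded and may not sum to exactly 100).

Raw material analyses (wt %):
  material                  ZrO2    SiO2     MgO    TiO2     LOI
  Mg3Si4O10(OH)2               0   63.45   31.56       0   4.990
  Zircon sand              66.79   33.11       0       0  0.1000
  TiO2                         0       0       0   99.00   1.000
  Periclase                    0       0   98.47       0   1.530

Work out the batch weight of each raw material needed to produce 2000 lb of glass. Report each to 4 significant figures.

The intermediate values are shown, rounded to four significant figures, across the worked steps. Full precision is held at every stage; each reported result sees exactly one rounding — derived quantities (the totals, the four compositions, net glass mass, yield, LOI) are re-derived using the weight values at 2000 lb of glass at full float precision, as they appear in the problem or answer text.
Per-oxide target masses for 2000 lb glass:
  ZrO2: 5.466% × 2000 = 109.3 lb
  SiO2: 42.93% × 2000 = 858.6 lb
  MgO: 39.31% × 2000 = 786.2 lb
  TiO2: 12.29% × 2000 = 245.8 lb
Per-oxide balance check from the weights as reported, relative to the basis at hand (each sum matches its target mass within answer rounding):
  ZrO2: 163.7·0.6679 = 109.3 lb (target 109.3 lb)
  SiO2: 1268·0.6345 + 163.7·0.3311 = 858.7 lb (target 858.6 lb)
  MgO: 1268·0.3156 + 392.1·0.9847 = 786.3 lb (target 786.2 lb)
  TiO2: 248.3·0.9900 = 245.8 lb (target 245.8 lb)
Glass-mass closure: total charge less LOI = 2000 lb (per-oxide target masses sum to 2000 lb; basis as stated: 2000 lb — any gap is answer rounding).
Total batch = Σ batch = 2072 lb; Σ batch·LOI gives LOI loss = 71.92 lb; yield = glass ÷ total batch = 96.53%.

Batch per 2000 lb glass:
  Mg3Si4O10(OH)2: 1268 lb
  Zircon sand: 163.7 lb
  TiO2: 248.3 lb
  Periclase: 392.1 lb
Total batch = 2072 lb; LOI loss = 71.92 lb; yield = 96.53%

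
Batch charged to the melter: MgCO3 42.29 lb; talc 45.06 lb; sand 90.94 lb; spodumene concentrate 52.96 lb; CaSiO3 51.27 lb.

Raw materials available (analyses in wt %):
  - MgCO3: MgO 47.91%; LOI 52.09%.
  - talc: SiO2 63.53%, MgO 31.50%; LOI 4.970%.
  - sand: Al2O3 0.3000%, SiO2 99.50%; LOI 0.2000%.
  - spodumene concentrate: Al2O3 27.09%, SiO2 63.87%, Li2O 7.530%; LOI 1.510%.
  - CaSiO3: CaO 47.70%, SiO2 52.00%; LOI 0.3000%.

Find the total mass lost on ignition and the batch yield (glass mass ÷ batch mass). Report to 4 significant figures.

Every computation carries exact precision from first step to last — values along the way are printed rounded off to 4 significant figures in the printout; every reported value takes exactly one rounding — the derived quantities, including net glass mass, five oxide percentages, ignition loss, yield, the totals, are re-derived starting from the weights on 257.1 lb of glass in full precision as quoted within the problem or the answer.
LOI of each material in turn:
  MgCO3: 42.29 × 0.5209 = 22.03 lb
  talc: 45.06 × 0.04970 = 2.239 lb
  sand: 90.94 × 0.002000 = 0.1819 lb
  spodumene concentrate: 52.96 × 0.01510 = 0.7997 lb
  CaSiO3: 51.27 × 0.003000 = 0.1538 lb
Total LOI = 25.40 lb
Glass = batch − LOI = 282.5 − 25.40 = 257.1 lb

LOI loss = 25.40 lb; glass = 257.1 lb; yield = 91.01%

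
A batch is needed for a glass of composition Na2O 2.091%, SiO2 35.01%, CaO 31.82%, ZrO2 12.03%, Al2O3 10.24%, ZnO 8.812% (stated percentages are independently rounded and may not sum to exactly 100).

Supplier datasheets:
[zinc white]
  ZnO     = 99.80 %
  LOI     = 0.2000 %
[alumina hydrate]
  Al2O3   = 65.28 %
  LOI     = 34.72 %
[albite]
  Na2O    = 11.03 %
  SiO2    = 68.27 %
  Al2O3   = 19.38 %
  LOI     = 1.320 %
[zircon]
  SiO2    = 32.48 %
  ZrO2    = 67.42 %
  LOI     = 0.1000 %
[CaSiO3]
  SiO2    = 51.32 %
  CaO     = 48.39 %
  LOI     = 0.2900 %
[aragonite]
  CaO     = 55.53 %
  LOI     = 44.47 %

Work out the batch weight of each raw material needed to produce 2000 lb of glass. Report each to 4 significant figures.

Batch per 2000 lb glass:
  zinc white: 176.6 lb
  alumina hydrate: 201.2 lb
  albite: 379.1 lb
  zircon: 356.9 lb
  CaSiO3: 634.1 lb
  aragonite: 593.4 lb
Total batch = 2341 lb; LOI loss = 341.3 lb; yield = 85.42%

Working values are printed, rounded to four significant digits, at each printed step — all arithmetic keeps full precision through every step — a single rounding completes every reported number. Derived quantities (ignition loss, yield, totals, the six compositions, net glass mass) are rebuilt starting from the weights for 2000 lb of glass in full precision, as set out in either problem or answer.
Oxide mass targets, per 2000 lb glass:
  Na2O: 2.091% × 2000 = 41.82 lb
  SiO2: 35.01% × 2000 = 700.2 lb
  CaO: 31.82% × 2000 = 636.4 lb
  ZrO2: 12.03% × 2000 = 240.6 lb
  Al2O3: 10.24% × 2000 = 204.8 lb
  ZnO: 8.812% × 2000 = 176.2 lb
Verifying the oxide balance from the weights as reported, relative to the basis at hand (summed amounts equal target values given rounding of the digits):
  Na2O: 379.1·0.1103 = 41.81 lb (target 41.82 lb)
  SiO2: 379.1·0.6827 + 356.9·0.3248 + 634.1·0.5132 = 700.2 lb (target 700.2 lb)
  CaO: 634.1·0.4839 + 593.4·0.5553 = 636.4 lb (target 636.4 lb)
  ZrO2: 356.9·0.6742 = 240.6 lb (target 240.6 lb)
  Al2O3: 201.2·0.6528 + 379.1·0.1938 = 204.8 lb (target 204.8 lb)
  ZnO: 176.6·0.9980 = 176.2 lb (target 176.2 lb)
Glass-mass sanity pass: whole batch net of LOI = 2000 lb (the Σ of target masses is 2000 lb; basis as stated: 2000 lb — a pure rounding effect).
Batch grand total — Σ batch = 2341 lb; the LOI term Σ batch·LOI equals 341.3 lb; the yield ratio, glass ÷ batch: 85.42%.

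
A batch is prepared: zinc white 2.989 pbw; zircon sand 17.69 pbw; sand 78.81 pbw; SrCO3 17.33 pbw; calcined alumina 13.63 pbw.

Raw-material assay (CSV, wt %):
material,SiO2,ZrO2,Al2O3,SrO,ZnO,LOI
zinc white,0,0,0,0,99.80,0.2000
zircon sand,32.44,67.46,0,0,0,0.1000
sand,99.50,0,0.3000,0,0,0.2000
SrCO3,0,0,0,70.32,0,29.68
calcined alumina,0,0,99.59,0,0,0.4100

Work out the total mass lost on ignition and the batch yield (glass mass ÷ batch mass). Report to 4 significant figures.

Working values are printed rounded to 4 significant figures at each printed step. Every computation carries full float precision in all steps — a single rounding finalizes every reported number — all derived quantities, including the totals, yield, LOI, five oxide percentages, net glass mass, are computed starting from the weights at 125.1 pbw of glass at full precision as quoted within the problem or answer text.
LOI of each material in turn:
  zinc white: 2.989 × 0.002000 = 0.005978 pbw
  zircon sand: 17.69 × 0.001000 = 0.01769 pbw
  sand: 78.81 × 0.002000 = 0.1576 pbw
  SrCO3: 17.33 × 0.2968 = 5.144 pbw
  calcined alumina: 13.63 × 0.004100 = 0.05588 pbw
Total LOI = 5.381 pbw
Glass = batch − LOI = 130.4 − 5.381 = 125.1 pbw

LOI loss = 5.381 pbw; glass = 125.1 pbw; yield = 95.88%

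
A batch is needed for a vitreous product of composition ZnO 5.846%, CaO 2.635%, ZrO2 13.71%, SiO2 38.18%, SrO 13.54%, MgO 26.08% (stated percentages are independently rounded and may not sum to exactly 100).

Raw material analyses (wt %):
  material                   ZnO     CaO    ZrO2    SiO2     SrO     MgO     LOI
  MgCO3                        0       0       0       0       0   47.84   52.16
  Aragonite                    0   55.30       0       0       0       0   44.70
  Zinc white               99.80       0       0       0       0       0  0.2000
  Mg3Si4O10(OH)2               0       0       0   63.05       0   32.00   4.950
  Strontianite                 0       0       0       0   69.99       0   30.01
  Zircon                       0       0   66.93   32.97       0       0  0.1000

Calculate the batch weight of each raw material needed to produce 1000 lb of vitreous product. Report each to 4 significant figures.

Batch per 1000 lb vitreous product:
  MgCO3: 211.7 lb
  Aragonite: 47.65 lb
  Zinc white: 58.58 lb
  Mg3Si4O10(OH)2: 498.4 lb
  Strontianite: 193.5 lb
  Zircon: 204.8 lb
Total batch = 1215 lb; LOI loss = 214.8 lb; yield = 82.32%

The whole derivation holds full float precision all the way through; the intermediate values are shown rounded to four significant digits on the page; each reported value is rounded once only — the derived quantities, which include ignition loss, yield, the totals, the six compositions, glass mass, are computed at full precision, as they appear in question or answer, using the weight values for 1000 lb of glass.
Oxide mass targets, per 1000 lb vitreous product:
  ZnO: 5.846% × 1000 = 58.46 lb
  CaO: 2.635% × 1000 = 26.35 lb
  ZrO2: 13.71% × 1000 = 137.1 lb
  SiO2: 38.18% × 1000 = 381.8 lb
  SrO: 13.54% × 1000 = 135.4 lb
  MgO: 26.08% × 1000 = 260.8 lb
Per-oxide balance check applying the batch weights above, versus the basis set out (oxide sums agree with the targets exact up to rounding of places):
  ZnO: 58.58·0.9980 = 58.46 lb (target 58.46 lb)
  CaO: 47.65·0.5530 = 26.35 lb (target 26.35 lb)
  ZrO2: 204.8·0.6693 = 137.1 lb (target 137.1 lb)
  SiO2: 498.4·0.6305 + 204.8·0.3297 = 381.8 lb (target 381.8 lb)
  SrO: 193.5·0.6999 = 135.4 lb (target 135.4 lb)
  MgO: 211.7·0.4784 + 498.4·0.3200 = 260.8 lb (target 260.8 lb)
Glass-mass bookkeeping: the batch minus its LOI: 999.8 lb (the targets, summed, come to 999.9 lb; the stated basis being 1000 lb — a pure rounding effect).
Summing the batch: Σ batch = 1215 lb; Σ batch·LOI gives LOI loss = 214.8 lb; the yield ratio, glass ÷ batch: 82.32%.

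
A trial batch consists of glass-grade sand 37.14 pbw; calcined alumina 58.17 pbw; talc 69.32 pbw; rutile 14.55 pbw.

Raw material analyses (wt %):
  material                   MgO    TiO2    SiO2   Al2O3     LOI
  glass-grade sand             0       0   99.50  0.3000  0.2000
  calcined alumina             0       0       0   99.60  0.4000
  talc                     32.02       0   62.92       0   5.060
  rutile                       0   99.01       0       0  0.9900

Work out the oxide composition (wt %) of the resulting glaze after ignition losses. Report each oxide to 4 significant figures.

The working math maintains exact precision at every stage. Working values appear (rounded to 4 significant digits) as written — exactly one rounding goes into every reported figure — all derived quantities (totals, the four compositions, yield, net glass mass, LOI) are rebuilt at full float precision from the batch weights for 175.2 pbw of glass exactly as printed in question or answer.
What the batch supplies per oxide:
  MgO: 69.32·0.3202 = 22.20 pbw
  TiO2: 14.55·0.9901 = 14.41 pbw
  SiO2: 37.14·0.9950 + 69.32·0.6292 = 80.57 pbw
  Al2O3: 37.14·0.003000 + 58.17·0.9960 = 58.05 pbw
LOI: 37.14·0.002000 + 58.17·0.004000 + 69.32·0.05060 + 14.55·0.009900 = 3.959 pbw
batch − LOI leaves glass = 179.2 − 3.959 = 175.2 pbw (equal to the oxide-mass sum)
oxide / glass × 100 gives the wt %

Glass mass = 175.2 pbw (batch 179.2 − LOI 3.959).
Composition: MgO 12.67%, TiO2 8.222%, SiO2 45.98%, Al2O3 33.13%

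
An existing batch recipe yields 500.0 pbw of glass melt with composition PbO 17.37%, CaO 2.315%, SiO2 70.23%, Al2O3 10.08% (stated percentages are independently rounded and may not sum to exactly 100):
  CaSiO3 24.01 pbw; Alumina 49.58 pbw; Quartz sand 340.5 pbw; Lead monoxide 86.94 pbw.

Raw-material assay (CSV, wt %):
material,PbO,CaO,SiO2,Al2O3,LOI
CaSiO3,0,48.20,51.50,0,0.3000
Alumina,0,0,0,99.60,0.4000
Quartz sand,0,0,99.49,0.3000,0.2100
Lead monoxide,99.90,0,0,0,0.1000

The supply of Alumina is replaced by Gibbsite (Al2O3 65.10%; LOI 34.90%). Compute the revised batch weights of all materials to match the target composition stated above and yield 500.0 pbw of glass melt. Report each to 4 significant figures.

Revised batch per 500.0 pbw glass melt:
  CaSiO3: 24.01 pbw
  Gibbsite: 75.85 pbw
  Quartz sand: 340.5 pbw
  Lead monoxide: 86.94 pbw
Total batch = 527.3 pbw; LOI loss = 27.35 pbw

Mid-chain values appear rounded to four significant digits within the worked lines — all arithmetic maintains full float precision through every step. Every reported value takes a single rounding; derived quantities (net glass mass, yield, LOI, the totals, four oxide percentages) are recomputed from the batch weights per 500.0 pbw of glass in full float precision as written in the question or the answer.
Oxide mass targets, per 500.0 pbw glass melt:
  PbO: 17.37% × 500.0 = 86.85 pbw
  CaO: 2.315% × 500.0 = 11.58 pbw
  SiO2: 70.23% × 500.0 = 351.2 pbw
  Al2O3: 10.08% × 500.0 = 50.40 pbw
Mass-balance tally per oxide given the weights on record, versus the basis set out (summed amounts equal target values exact up to rounding of places):
  PbO: 86.94·0.9990 = 86.85 pbw (target 86.85 pbw)
  CaO: 24.01·0.4820 = 11.57 pbw (target 11.58 pbw)
  SiO2: 24.01·0.5150 + 340.5·0.9949 = 351.1 pbw (target 351.2 pbw)
  Al2O3: 75.85·0.6510 + 340.5·0.003000 = 50.40 pbw (target 50.40 pbw)
Glass-mass closure: the batch minus its LOI: 500.0 pbw (the targets, summed, come to 500.0 pbw; basis as stated: 500.0 pbw — a pure rounding effect).
Batch grand total — Σ batch = 527.3 pbw; LOI loss = Σ batch·LOI = 27.35 pbw; yield, glass over the total, = 94.81%.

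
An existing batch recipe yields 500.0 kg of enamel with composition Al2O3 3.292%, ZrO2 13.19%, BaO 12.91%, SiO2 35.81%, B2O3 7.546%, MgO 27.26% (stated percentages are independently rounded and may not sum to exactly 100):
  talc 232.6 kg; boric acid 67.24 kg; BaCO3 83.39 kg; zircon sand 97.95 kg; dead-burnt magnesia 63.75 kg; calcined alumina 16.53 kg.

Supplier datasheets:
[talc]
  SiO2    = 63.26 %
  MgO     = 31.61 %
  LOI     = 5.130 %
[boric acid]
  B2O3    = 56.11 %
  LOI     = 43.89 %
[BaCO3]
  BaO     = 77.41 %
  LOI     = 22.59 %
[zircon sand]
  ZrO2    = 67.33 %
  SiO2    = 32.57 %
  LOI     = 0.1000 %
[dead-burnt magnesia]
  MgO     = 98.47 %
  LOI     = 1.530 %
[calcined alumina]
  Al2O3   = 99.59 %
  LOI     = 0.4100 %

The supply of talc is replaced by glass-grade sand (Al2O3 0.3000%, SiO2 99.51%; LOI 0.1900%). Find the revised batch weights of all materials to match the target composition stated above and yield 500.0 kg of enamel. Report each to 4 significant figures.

Values along the way are displayed with 4-significant-figure rounding in the working — all arithmetic keeps exact precision from start to finish. Exactly one rounding is applied to every reported value; derived quantities (yield, ignition loss, the totals, six oxide percentages, net glass mass) are recomputed from the batch weights on 500.0 kg of glass in full precision as quoted within question or answer.
Oxide mass targets, per 500.0 kg enamel:
  Al2O3: 3.292% × 500.0 = 16.46 kg
  ZrO2: 13.19% × 500.0 = 65.95 kg
  BaO: 12.91% × 500.0 = 64.55 kg
  SiO2: 35.81% × 500.0 = 179.0 kg
  B2O3: 7.546% × 500.0 = 37.73 kg
  MgO: 27.26% × 500.0 = 136.3 kg
Verifying the oxide balance working from each reported weight, for the quoted basis mass (every target is met by its sum inside rounding margins):
  Al2O3: 147.9·0.003000 + 16.08·0.9959 = 16.46 kg (target 16.46 kg)
  ZrO2: 97.95·0.6733 = 65.95 kg (target 65.95 kg)
  BaO: 83.39·0.7741 = 64.55 kg (target 64.55 kg)
  SiO2: 147.9·0.9951 + 97.95·0.3257 = 179.1 kg (target 179.0 kg)
  B2O3: 67.24·0.5611 = 37.73 kg (target 37.73 kg)
  MgO: 138.4·0.9847 = 136.3 kg (target 136.3 kg)
Glass-mass closure: batch Σ − ignition loss = 500.0 kg (per-oxide target masses sum to 500.0 kg; basis as stated: 500.0 kg — deltas are rounding alone).
Whole-batch sum: Σ batch = 551.0 kg; LOI loss = Σ batch·LOI = 50.91 kg; as yield: glass ÷ batch → 90.76%.

Revised batch per 500.0 kg enamel:
  glass-grade sand: 147.9 kg
  boric acid: 67.24 kg
  BaCO3: 83.39 kg
  zircon sand: 97.95 kg
  dead-burnt magnesia: 138.4 kg
  calcined alumina: 16.08 kg
Total batch = 551.0 kg; LOI loss = 50.91 kg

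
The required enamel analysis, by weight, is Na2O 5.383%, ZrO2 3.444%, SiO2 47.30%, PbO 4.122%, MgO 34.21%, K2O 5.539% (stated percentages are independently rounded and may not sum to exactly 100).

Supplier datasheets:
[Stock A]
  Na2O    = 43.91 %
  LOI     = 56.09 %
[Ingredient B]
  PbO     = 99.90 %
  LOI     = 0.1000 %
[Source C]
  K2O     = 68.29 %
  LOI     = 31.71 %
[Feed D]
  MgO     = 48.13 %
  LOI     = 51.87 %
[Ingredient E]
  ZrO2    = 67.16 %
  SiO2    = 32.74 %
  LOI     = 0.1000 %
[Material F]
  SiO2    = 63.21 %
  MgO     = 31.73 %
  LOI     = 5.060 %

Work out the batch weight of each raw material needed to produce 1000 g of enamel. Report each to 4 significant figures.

Batch per 1000 g enamel:
  Stock A: 122.6 g
  Ingredient B: 41.26 g
  Source C: 81.11 g
  Feed D: 235.0 g
  Ingredient E: 51.28 g
  Material F: 721.7 g
Total batch = 1253 g; LOI loss = 253.0 g; yield = 79.81%

Working values appear (rounded to four significant digits) within the worked lines — all internal work carries full precision all the way through; a single rounding finalizes each reported result; all derived quantities are recomputed in full float precision (the totals, yield, six oxide percentages, glass mass, LOI) from the weighed amounts for 1000 g of glass as they appear in problem or answer.
Oxide-by-oxide targets in 1000 g enamel:
  Na2O: 5.383% × 1000 = 53.83 g
  ZrO2: 3.444% × 1000 = 34.44 g
  SiO2: 47.30% × 1000 = 473.0 g
  PbO: 4.122% × 1000 = 41.22 g
  MgO: 34.21% × 1000 = 342.1 g
  K2O: 5.539% × 1000 = 55.39 g
Oxide-by-oxide audit from the weights as reported, for the quoted basis mass (oxide sums agree with the targets given rounding of the digits):
  Na2O: 122.6·0.4391 = 53.83 g (target 53.83 g)
  ZrO2: 51.28·0.6716 = 34.44 g (target 34.44 g)
  SiO2: 51.28·0.3274 + 721.7·0.6321 = 473.0 g (target 473.0 g)
  PbO: 41.26·0.9990 = 41.22 g (target 41.22 g)
  MgO: 235.0·0.4813 + 721.7·0.3173 = 342.1 g (target 342.1 g)
  K2O: 81.11·0.6829 = 55.39 g (target 55.39 g)
The glass-mass cross-check: batch Σ − ignition loss = 1000 g (targets for the oxides total 1000 g; basis as stated: 1000 g — differing by rounding only).
Total batch = Σ batch = 1253 g; LOI loss = Σ batch·LOI = 253.0 g; glass ÷ batch gives a yield of 79.81%.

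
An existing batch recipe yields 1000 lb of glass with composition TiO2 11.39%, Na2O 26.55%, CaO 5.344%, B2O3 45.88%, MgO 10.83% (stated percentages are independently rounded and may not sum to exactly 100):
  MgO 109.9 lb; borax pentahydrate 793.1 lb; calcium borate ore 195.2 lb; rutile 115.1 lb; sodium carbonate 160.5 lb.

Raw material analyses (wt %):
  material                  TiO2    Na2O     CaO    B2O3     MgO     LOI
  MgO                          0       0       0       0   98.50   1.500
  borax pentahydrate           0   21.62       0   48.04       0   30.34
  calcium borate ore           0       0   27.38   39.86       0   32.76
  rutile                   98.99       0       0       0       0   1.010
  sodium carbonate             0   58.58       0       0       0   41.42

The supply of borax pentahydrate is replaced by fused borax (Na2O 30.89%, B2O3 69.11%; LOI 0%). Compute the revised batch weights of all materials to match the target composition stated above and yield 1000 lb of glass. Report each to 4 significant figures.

Revised batch per 1000 lb glass:
  MgO: 109.9 lb
  fused borax: 551.3 lb
  calcium borate ore: 195.2 lb
  rutile: 115.1 lb
  sodium carbonate: 162.5 lb
Total batch = 1134 lb; LOI loss = 134.1 lb

The intermediate values are printed (rounded to four significant figures) alongside each step; the whole derivation holds full precision at every stage; each reported number takes exactly one rounding. Derived quantities, including glass mass, five oxide percentages, LOI, totals, yield, are carried from the weighed amounts at 1000 lb of glass in full precision, as set out in question or answer.
Target masses of each oxide per 1000 lb glass:
  TiO2: 11.39% × 1000 = 113.9 lb
  Na2O: 26.55% × 1000 = 265.5 lb
  CaO: 5.344% × 1000 = 53.44 lb
  B2O3: 45.88% × 1000 = 458.8 lb
  MgO: 10.83% × 1000 = 108.3 lb
Mass-balance tally per oxide working from each reported weight, at the basis given (sum by sum, the targets are met up to rounding of the answer):
  TiO2: 115.1·0.9899 = 113.9 lb (target 113.9 lb)
  Na2O: 551.3·0.3089 + 162.5·0.5858 = 265.5 lb (target 265.5 lb)
  CaO: 195.2·0.2738 = 53.45 lb (target 53.44 lb)
  B2O3: 551.3·0.6911 + 195.2·0.3986 = 458.8 lb (target 458.8 lb)
  MgO: 109.9·0.9850 = 108.3 lb (target 108.3 lb)
Mass balance on the glass: total charge less LOI = 999.9 lb (per-oxide target masses sum to 999.9 lb; stated basis 1000 lb — any gap is answer rounding).
Batch total: Σ batch = 1134 lb; loss to ignition Σ batch·LOI = 134.1 lb; yield, glass over the total, = 88.18%.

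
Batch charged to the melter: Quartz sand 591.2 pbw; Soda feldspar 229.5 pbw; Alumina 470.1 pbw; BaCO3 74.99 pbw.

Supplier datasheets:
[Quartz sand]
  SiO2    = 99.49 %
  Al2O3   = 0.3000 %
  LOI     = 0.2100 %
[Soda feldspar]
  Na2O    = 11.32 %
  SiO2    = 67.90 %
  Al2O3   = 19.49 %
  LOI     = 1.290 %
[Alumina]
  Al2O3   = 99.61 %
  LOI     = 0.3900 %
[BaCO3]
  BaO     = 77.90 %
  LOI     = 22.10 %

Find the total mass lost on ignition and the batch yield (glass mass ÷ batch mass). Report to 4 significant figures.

Mid-chain values are shown, rounded to 4 significant digits, when written out; all arithmetic keeps full precision end to end; each reported figure takes just one rounding — the derived quantities, including the totals, LOI, net glass mass, the four compositions, yield, are recomputed from the weighed amounts for 1343 pbw of glass at exact precision, as quoted within problem or answer.
Each material's LOI contribution:
  Quartz sand: 591.2 × 0.002100 = 1.242 pbw
  Soda feldspar: 229.5 × 0.01290 = 2.961 pbw
  Alumina: 470.1 × 0.003900 = 1.833 pbw
  BaCO3: 74.99 × 0.2210 = 16.57 pbw
Total LOI = 22.61 pbw
Glass = batch − LOI = 1366 − 22.61 = 1343 pbw

LOI loss = 22.61 pbw; glass = 1343 pbw; yield = 98.34%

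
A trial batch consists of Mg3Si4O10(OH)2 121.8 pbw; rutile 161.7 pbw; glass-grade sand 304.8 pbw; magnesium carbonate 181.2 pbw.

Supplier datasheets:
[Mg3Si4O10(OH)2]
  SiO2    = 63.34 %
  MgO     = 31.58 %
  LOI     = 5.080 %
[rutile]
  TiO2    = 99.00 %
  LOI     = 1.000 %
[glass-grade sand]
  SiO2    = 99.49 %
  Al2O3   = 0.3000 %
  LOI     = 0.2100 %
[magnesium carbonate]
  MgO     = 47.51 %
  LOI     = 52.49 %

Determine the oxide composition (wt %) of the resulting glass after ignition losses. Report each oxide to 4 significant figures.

Glass mass = 665.9 pbw (batch 769.5 − LOI 103.6).
Composition: SiO2 57.12%, Al2O3 0.1373%, TiO2 24.04%, MgO 18.70%

Exact precision is held in every operation. The intermediate values are displayed, with 4-significant-figure rounding, at each printed step; a single rounding produces each reported value; derived quantities (the four compositions, ignition loss, glass mass, yield, totals) are rebuilt starting from the weights per 665.9 pbw of glass in full float precision as written in the problem or answer text.
Oxide masses out of the charge:
  SiO2: 121.8·0.6334 + 304.8·0.9949 = 380.4 pbw
  Al2O3: 304.8·0.003000 = 0.9144 pbw
  TiO2: 161.7·0.9900 = 160.1 pbw
  MgO: 121.8·0.3158 + 181.2·0.4751 = 124.6 pbw
LOI: 121.8·0.05080 + 161.7·0.01000 + 304.8·0.002100 + 181.2·0.5249 = 103.6 pbw
The glass mass, total less LOI, = 769.5 − 103.6 = 665.9 pbw (= the summed oxide contributions)
each oxide over glass, ×100, is wt %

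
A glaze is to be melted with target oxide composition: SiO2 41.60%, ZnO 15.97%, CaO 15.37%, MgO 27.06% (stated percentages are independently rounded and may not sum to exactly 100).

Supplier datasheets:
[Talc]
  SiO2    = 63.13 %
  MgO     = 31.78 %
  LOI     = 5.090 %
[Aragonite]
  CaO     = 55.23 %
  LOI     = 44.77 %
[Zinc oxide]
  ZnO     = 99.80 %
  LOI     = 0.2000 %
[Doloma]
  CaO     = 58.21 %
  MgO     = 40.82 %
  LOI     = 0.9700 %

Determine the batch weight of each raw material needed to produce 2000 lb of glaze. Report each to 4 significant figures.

Batch per 2000 lb glaze:
  Talc: 1318 lb
  Aragonite: 240.6 lb
  Zinc oxide: 320.0 lb
  Doloma: 299.8 lb
Total batch = 2178 lb; LOI loss = 178.4 lb; yield = 91.81%

Intermediates are shown, rounded to four significant figures, as written — full float precision is held from first step to last. A single rounding yields every reported result — derived quantities are computed in full float precision (yield, the totals, ignition loss, net glass mass, four oxide percentages) from the batch weights per 2000 lb of glass, as quoted within the problem or answer text.
Target oxide masses per 2000 lb glaze:
  SiO2: 41.60% × 2000 = 832.0 lb
  ZnO: 15.97% × 2000 = 319.4 lb
  CaO: 15.37% × 2000 = 307.4 lb
  MgO: 27.06% × 2000 = 541.2 lb
Oxide-by-oxide audit from the weights as reported, under the basis named above (summed amounts equal target values modulo rounding of the values):
  SiO2: 1318·0.6313 = 832.1 lb (target 832.0 lb)
  ZnO: 320.0·0.9980 = 319.4 lb (target 319.4 lb)
  CaO: 240.6·0.5523 + 299.8·0.5821 = 307.4 lb (target 307.4 lb)
  MgO: 1318·0.3178 + 299.8·0.4082 = 541.2 lb (target 541.2 lb)
Auditing the glass mass value: total charge less LOI = 2000 lb (per-oxide target masses sum to 2000 lb; versus the stated basis of 2000 lb — deltas are rounding alone).
Total batch = Σ batch = 2178 lb; LOI loss = Σ batch·LOI = 178.4 lb; glass ÷ batch gives a yield of 91.81%.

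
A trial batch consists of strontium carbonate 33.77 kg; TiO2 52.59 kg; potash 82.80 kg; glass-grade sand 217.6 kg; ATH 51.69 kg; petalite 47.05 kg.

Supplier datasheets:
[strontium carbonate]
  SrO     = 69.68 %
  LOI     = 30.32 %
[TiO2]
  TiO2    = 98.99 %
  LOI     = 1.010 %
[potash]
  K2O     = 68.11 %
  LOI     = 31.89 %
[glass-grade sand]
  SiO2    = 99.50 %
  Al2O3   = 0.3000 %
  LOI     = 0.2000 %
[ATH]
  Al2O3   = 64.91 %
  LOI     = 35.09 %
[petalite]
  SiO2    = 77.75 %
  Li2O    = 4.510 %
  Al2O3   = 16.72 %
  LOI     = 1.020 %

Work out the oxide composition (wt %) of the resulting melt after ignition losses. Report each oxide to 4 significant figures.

Glass mass = 429.3 kg (batch 485.5 − LOI 56.23).
Composition: SrO 5.482%, SiO2 58.96%, Li2O 0.4943%, K2O 13.14%, Al2O3 9.801%, TiO2 12.13%

Mid-chain values are displayed with 4-significant-digit rounding as written. The whole derivation keeps exact precision at each step. Every reported figure is rounded just once — derived quantities are rebuilt in full float precision (the totals, the six compositions, ignition loss, the yield, glass mass) starting from the weights per 429.3 kg of glass, as they appear in question or answer.
Oxide masses out of the charge:
  SrO: 33.77·0.6968 = 23.53 kg
  SiO2: 217.6·0.9950 + 47.05·0.7775 = 253.1 kg
  Li2O: 47.05·0.04510 = 2.122 kg
  K2O: 82.80·0.6811 = 56.40 kg
  Al2O3: 217.6·0.003000 + 51.69·0.6491 + 47.05·0.1672 = 42.07 kg
  TiO2: 52.59·0.9899 = 52.06 kg
LOI: 33.77·0.3032 + 52.59·0.01010 + 82.80·0.3189 + 217.6·0.002000 + 51.69·0.3509 + 47.05·0.01020 = 56.23 kg
Net of LOI, the glass mass = 485.5 − 56.23 = 429.3 kg (= the summed oxide contributions)
wt %: oxide over glass, times 100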